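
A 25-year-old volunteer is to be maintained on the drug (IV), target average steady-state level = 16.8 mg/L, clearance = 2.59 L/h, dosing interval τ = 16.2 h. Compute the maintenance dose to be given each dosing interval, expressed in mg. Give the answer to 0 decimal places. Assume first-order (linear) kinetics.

705 mg

At steady state, Dose/τ = Css × CL.
Dose = Css × CL × τ = 16.8 × 2.590 × 16.2 = 704.9 mg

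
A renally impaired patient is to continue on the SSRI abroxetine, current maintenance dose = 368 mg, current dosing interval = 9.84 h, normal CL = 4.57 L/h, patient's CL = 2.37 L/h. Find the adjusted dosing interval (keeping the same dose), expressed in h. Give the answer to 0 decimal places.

19 h

To keep the same average steady-state level, dosing rate must scale with clearance.
CL ratio = 2.37 / 4.57 = 0.5186
New interval (same dose) = 9.84 / 0.5186 = 18.97 h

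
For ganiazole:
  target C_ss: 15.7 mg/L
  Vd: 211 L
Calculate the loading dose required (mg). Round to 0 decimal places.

LD = Css × Vd = 15.7 × 211 = 3313 mg

3313 mg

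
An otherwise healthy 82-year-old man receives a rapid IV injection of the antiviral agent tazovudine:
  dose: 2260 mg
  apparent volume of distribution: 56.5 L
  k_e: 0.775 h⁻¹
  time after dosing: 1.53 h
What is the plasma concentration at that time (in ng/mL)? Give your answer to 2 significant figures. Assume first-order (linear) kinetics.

12000 ng/mL

C₀ = Dose / Vd = 2260 / 56.5 = 40.00 mg/L
C = C₀ · e^(−k·t) = 40.00 × e^(−0.7750 × 1.53)
  = 40.00 × 0.3055 = 12.22 mg/L
Convert: 12.22 mg/L × 1000 = 12220 ng/mL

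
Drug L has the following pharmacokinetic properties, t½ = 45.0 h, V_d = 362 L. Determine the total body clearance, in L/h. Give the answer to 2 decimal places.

5.58 L/h

k = ln2 / t½ = 0.693147 / 45.0 = 0.01540 h⁻¹
CL = k × Vd = 0.01540 × 362 = 5.575 L/h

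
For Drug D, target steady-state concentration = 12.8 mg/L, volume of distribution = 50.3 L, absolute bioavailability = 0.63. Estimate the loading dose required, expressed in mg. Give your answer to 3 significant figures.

1020 mg

LD = Css × Vd / F = 12.8 × 50.3 / 0.63 = 1022 mg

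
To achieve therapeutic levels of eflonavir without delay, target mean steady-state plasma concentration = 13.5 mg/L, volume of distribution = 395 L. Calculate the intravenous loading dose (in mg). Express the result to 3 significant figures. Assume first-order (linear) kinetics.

5330 mg

LD = Css × Vd = 13.5 × 395 = 5333 mg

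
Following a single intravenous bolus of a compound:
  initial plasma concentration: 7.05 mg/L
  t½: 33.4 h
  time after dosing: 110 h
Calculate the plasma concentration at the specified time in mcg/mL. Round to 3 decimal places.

0.719 mcg/mL

k = ln2 / t½ = 0.693147 / 33.4 = 0.02075 h⁻¹
C = C₀ · e^(−k·t) = 7.050 × e^(−0.02075 × 110)
  = 7.050 × 0.1020 = 0.7191 mg/L
(0.7191 mg/L = 0.7191 mcg/mL)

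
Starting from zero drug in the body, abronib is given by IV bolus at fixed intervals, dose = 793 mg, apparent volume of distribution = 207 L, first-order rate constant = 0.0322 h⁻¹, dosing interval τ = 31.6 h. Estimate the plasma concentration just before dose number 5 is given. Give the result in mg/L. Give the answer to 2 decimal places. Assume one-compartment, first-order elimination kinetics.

C₀ per dose = Dose / Vd = 793 / 207 = 3.831 mg/L
Fraction remaining after one interval: r = e^(−kτ) = e^(−0.03220 × 31.6) = 0.3615
Before dose 5, 4 doses have been given (aged 1τ, 2τ, 3τ, 4τ).
C_trough = C₀ × (r + r² + … + r^4) = C₀ × r(1−r^4)/(1−r)
        = 3.831 × 0.3615 × (1 − 0.01708) / (1 − 0.3615) = 2.132 mg/L

2.13 mg/L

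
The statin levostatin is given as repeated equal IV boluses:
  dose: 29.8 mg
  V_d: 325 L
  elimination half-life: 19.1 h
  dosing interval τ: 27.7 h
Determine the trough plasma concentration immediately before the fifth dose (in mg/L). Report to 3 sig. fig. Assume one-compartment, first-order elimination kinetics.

0.0520 mg/L

C₀ per dose = Dose / Vd = 29.8 / 325 = 0.09169 mg/L
k = ln2 / t½ = 0.693147 / 19.1 = 0.03629 h⁻¹
Fraction remaining after one interval: r = e^(−kτ) = e^(−0.03629 × 27.7) = 0.3660
Before dose 5, 4 doses have been given (aged 1τ, 2τ, 3τ, 4τ).
C_trough = C₀ × (r + r² + … + r^4) = C₀ × r(1−r^4)/(1−r)
        = 0.09169 × 0.3660 × (1 − 0.01794) / (1 − 0.3660) = 0.05198 mg/L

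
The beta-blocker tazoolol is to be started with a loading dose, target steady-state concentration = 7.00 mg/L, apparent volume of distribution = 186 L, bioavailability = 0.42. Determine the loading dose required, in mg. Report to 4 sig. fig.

3100 mg

LD = Css × Vd / F = 7.00 × 186 / 0.42 = 3100 mg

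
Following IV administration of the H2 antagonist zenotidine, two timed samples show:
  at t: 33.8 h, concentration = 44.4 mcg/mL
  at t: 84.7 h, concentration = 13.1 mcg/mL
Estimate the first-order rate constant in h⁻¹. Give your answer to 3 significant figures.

0.0240 h⁻¹

k = ln(C₁/C₂) / (t₂ − t₁) = ln(44.4/13.1) / (84.7 − 33.8)
  = 1.221 / 50.90 = 0.02399 h⁻¹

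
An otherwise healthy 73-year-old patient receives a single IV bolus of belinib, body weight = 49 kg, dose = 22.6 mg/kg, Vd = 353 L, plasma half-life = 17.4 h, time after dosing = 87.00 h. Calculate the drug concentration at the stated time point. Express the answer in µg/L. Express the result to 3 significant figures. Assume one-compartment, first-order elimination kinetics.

Total dose = 22.6 × 49 = 1107 mg
C₀ = Dose / Vd = 1107 / 353 = 3.136 mg/L
k = ln2 / t½ = 0.693147 / 17.4 = 0.03984 h⁻¹
t / t½ = 87.00 / 17.4 = 5 half-lives
C = C₀ × (1/2)^5 = 3.136 × 0.03125 = 0.09800 mg/L
Convert: 0.09800 mg/L × 1000 = 98.00 µg/L

98.0 µg/L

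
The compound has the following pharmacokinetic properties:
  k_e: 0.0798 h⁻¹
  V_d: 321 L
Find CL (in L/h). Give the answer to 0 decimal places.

26 L/h

CL = k × Vd = 0.0798 × 321 = 25.62 L/h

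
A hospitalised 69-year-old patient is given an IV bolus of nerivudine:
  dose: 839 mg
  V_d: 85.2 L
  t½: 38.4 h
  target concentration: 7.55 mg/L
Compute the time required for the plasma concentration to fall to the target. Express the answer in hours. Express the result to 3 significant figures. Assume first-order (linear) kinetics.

14.7 h

C₀ = Dose / Vd = 839.0 / 85.2 = 9.847 mg/L
k = ln2 / t½ = 0.693147 / 38.4 = 0.01805 h⁻¹
t = ln(C₀ / C) / k = ln(9.847 / 7.55) / 0.01805
  = ln(1.304) / 0.01805 = 0.2654 / 0.01805 = 14.70 h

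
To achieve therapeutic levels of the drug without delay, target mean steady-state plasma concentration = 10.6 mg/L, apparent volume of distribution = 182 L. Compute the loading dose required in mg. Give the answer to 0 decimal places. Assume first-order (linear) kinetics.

LD = Css × Vd = 10.6 × 182 = 1929 mg

1929 mg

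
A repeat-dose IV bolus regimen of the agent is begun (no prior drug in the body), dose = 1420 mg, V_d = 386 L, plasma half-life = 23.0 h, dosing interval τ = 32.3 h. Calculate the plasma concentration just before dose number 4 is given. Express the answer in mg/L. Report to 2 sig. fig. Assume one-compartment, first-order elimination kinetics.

2.1 mg/L

C₀ per dose = Dose / Vd = 1420 / 386 = 3.679 mg/L
k = ln2 / t½ = 0.693147 / 23.0 = 0.03014 h⁻¹
Fraction remaining after one interval: r = e^(−kτ) = e^(−0.03014 × 32.3) = 0.3778
Before dose 4, 3 doses have been given (aged 1τ, 2τ, 3τ).
C_trough = C₀ × (r + r² + … + r^3) = C₀ × r(1−r^3)/(1−r)
        = 3.679 × 0.3778 × (1 − 0.05392) / (1 − 0.3778) = 2.113 mg/L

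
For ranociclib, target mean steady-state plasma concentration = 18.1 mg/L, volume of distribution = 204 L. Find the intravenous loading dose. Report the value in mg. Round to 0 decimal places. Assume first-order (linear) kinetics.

LD = Css × Vd = 18.1 × 204 = 3692 mg

3692 mg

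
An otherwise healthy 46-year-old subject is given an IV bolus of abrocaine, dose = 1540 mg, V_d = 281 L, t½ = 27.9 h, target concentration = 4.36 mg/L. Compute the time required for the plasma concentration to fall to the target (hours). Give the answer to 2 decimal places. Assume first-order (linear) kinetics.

C₀ = Dose / Vd = 1540 / 281 = 5.480 mg/L
k = ln2 / t½ = 0.693147 / 27.9 = 0.02484 h⁻¹
t = ln(C₀ / C) / k = ln(5.480 / 4.36) / 0.02484
  = ln(1.257) / 0.02484 = 0.2287 / 0.02484 = 9.207 h

9.21 h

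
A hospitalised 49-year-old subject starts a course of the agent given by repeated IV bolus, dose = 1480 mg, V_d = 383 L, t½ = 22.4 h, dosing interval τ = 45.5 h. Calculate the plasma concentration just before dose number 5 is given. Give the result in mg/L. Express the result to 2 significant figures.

1.2 mg/L

C₀ per dose = Dose / Vd = 1480 / 383 = 3.864 mg/L
k = ln2 / t½ = 0.693147 / 22.4 = 0.03094 h⁻¹
Fraction remaining after one interval: r = e^(−kτ) = e^(−0.03094 × 45.5) = 0.2447
Before dose 5, 4 doses have been given (aged 1τ, 2τ, 3τ, 4τ).
C_trough = C₀ × (r + r² + … + r^4) = C₀ × r(1−r^4)/(1−r)
        = 3.864 × 0.2447 × (1 − 0.003585) / (1 − 0.2447) = 1.247 mg/L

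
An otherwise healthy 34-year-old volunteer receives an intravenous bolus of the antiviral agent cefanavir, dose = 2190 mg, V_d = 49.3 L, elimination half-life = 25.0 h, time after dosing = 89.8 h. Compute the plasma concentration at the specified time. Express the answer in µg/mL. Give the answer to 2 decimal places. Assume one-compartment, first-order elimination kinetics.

3.68 µg/mL

C₀ = Dose / Vd = 2190 / 49.3 = 44.42 mg/L
k = ln2 / t½ = 0.693147 / 25.0 = 0.02773 h⁻¹
C = C₀ · e^(−k·t) = 44.42 × e^(−0.02773 × 89.8)
  = 44.42 × 0.08290 = 3.682 mg/L
(3.682 mg/L = 3.682 µg/mL)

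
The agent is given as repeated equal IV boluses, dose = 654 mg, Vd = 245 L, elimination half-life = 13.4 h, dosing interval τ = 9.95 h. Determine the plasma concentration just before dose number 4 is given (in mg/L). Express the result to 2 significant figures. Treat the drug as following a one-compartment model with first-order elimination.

C₀ per dose = Dose / Vd = 654 / 245 = 2.669 mg/L
k = ln2 / t½ = 0.693147 / 13.4 = 0.05173 h⁻¹
Fraction remaining after one interval: r = e^(−kτ) = e^(−0.05173 × 9.95) = 0.5977
Before dose 4, 3 doses have been given (aged 1τ, 2τ, 3τ).
C_trough = C₀ × (r + r² + … + r^3) = C₀ × r(1−r^3)/(1−r)
        = 2.669 × 0.5977 × (1 − 0.2135) / (1 − 0.5977) = 3.119 mg/L

3.1 mg/L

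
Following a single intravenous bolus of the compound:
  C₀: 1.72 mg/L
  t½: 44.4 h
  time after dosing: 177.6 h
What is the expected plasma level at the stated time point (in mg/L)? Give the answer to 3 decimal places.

0.108 mg/L

k = ln2 / t½ = 0.693147 / 44.4 = 0.01561 h⁻¹
t / t½ = 177.6 / 44.4 = 4 half-lives
C = C₀ × (1/2)^4 = 1.720 × 0.06250 = 0.1075 mg/L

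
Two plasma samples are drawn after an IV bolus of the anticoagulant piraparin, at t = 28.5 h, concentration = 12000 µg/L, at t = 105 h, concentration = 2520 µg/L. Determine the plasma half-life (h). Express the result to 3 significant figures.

k = ln(C₁/C₂) / (t₂ − t₁) = ln(12000/2520) / (105 − 28.5)
  = 1.561 / 76.50 = 0.02041 h⁻¹
t½ = ln2 / k = 0.693147 / 0.02041 = 33.96 h

34.0 h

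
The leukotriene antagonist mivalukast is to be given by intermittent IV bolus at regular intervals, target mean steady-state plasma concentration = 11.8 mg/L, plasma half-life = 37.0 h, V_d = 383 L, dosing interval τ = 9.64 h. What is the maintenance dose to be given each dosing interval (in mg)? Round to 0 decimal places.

816 mg

k = ln2 / t½ = 0.693147 / 37.0 = 0.01873 h⁻¹
CL = k × Vd = 0.01873 × 383 = 7.174 L/h
At steady state, Dose/τ = Css × CL.
Dose = Css × CL × τ = 11.8 × 7.174 × 9.64 = 816.1 mg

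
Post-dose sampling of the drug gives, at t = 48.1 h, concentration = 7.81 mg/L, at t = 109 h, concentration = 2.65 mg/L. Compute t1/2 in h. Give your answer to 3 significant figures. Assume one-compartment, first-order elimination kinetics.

39.1 h

k = ln(C₁/C₂) / (t₂ − t₁) = ln(7.81/2.65) / (109 − 48.1)
  = 1.081 / 60.90 = 0.01775 h⁻¹
t½ = ln2 / k = 0.693147 / 0.01775 = 39.05 h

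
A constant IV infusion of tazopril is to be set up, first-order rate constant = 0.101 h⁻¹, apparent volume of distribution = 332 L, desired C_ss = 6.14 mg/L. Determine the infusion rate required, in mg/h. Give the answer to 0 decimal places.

CL = k × Vd = 0.1010 × 332 = 33.53 L/h
At steady state, infusion rate R₀ = Css × CL = 6.14 × 33.53 = 205.9 mg/h

206 mg/h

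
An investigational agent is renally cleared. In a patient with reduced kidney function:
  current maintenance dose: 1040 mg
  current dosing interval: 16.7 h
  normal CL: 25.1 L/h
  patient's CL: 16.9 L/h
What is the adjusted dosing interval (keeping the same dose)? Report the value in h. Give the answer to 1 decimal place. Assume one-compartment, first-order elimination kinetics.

24.8 h

To keep the same average steady-state level, dosing rate must scale with clearance.
CL ratio = 16.9 / 25.1 = 0.6733
New interval (same dose) = 16.7 / 0.6733 = 24.80 h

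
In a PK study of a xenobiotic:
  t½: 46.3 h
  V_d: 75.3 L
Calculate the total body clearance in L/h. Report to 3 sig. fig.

1.13 L/h

k = ln2 / t½ = 0.693147 / 46.3 = 0.01497 h⁻¹
CL = k × Vd = 0.01497 × 75.3 = 1.127 L/h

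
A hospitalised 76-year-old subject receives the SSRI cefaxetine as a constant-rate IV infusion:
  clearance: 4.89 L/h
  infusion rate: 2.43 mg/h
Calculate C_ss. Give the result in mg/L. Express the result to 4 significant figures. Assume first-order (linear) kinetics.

At steady state Css = R₀ / CL = 2.43 / 4.890 = 0.4969 mg/L

0.4969 mg/L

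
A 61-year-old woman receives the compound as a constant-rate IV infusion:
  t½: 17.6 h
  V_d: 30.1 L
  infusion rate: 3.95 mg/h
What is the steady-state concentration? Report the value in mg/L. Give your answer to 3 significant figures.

k = ln2 / t½ = 0.693147 / 17.6 = 0.03938 h⁻¹
CL = k × Vd = 0.03938 × 30.1 = 1.185 L/h
At steady state Css = R₀ / CL = 3.95 / 1.185 = 3.333 mg/L

3.33 mg/L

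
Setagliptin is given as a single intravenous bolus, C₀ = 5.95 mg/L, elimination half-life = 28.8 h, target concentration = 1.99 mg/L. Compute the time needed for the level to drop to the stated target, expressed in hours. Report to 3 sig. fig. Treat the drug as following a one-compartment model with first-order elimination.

45.5 h

k = ln2 / t½ = 0.693147 / 28.8 = 0.02407 h⁻¹
t = ln(C₀ / C) / k = ln(5.950 / 1.99) / 0.02407
  = ln(2.990) / 0.02407 = 1.095 / 0.02407 = 45.49 h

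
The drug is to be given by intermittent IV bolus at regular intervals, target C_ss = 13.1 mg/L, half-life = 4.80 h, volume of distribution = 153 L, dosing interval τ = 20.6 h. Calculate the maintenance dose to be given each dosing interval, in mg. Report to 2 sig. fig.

k = ln2 / t½ = 0.693147 / 4.80 = 0.1444 h⁻¹
CL = k × Vd = 0.1444 × 153 = 22.09 L/h
At steady state, Dose/τ = Css × CL.
Dose = Css × CL × τ = 13.1 × 22.09 × 20.6 = 5961 mg

6000 mg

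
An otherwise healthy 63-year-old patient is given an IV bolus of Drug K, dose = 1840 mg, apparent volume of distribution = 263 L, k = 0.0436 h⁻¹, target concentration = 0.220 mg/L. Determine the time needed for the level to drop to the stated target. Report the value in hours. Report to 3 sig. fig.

79.3 h

C₀ = Dose / Vd = 1840 / 263 = 6.996 mg/L
t = ln(C₀ / C) / k = ln(6.996 / 0.220) / 0.04360
  = ln(31.80) / 0.04360 = 3.459 / 0.04360 = 79.33 h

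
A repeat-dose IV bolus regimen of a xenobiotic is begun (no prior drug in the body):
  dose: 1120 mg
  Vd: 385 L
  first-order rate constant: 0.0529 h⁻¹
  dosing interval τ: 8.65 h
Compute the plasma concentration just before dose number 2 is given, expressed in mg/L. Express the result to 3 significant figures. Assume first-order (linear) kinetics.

1.84 mg/L

C₀ per dose = Dose / Vd = 1120 / 385 = 2.909 mg/L
Fraction remaining after one interval: r = e^(−kτ) = e^(−0.05290 × 8.65) = 0.6328
Before dose 2, 1 dose has been given (aged 1τ).
C_trough = C₀ × r = 2.909 × 0.6328 = 1.841 mg/L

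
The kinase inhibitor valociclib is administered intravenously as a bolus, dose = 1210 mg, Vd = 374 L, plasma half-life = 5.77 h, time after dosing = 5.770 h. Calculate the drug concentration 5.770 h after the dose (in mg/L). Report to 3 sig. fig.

C₀ = Dose / Vd = 1210 / 374 = 3.235 mg/L
k = ln2 / t½ = 0.693147 / 5.77 = 0.1201 h⁻¹
t / t½ = 5.770 / 5.77 = 1 half-lives
C = C₀ × (1/2)^1 = 3.235 × 0.5000 = 1.618 mg/L

1.62 mg/L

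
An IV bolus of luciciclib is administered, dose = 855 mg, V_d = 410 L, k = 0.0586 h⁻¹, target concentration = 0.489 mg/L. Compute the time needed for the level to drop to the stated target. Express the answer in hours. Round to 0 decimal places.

C₀ = Dose / Vd = 855.0 / 410 = 2.085 mg/L
t = ln(C₀ / C) / k = ln(2.085 / 0.489) / 0.05860
  = ln(4.264) / 0.05860 = 1.450 / 0.05860 = 24.74 h

25 h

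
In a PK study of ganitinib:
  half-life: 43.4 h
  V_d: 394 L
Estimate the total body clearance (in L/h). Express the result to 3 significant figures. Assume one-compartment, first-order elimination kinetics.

k = ln2 / t½ = 0.693147 / 43.4 = 0.01597 h⁻¹
CL = k × Vd = 0.01597 × 394 = 6.292 L/h

6.29 L/h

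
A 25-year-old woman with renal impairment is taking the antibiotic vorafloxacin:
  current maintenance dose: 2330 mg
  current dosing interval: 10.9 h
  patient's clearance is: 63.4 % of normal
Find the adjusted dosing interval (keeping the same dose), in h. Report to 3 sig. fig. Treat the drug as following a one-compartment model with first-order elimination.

To keep the same average steady-state level, dosing rate must scale with clearance.
CL ratio = 63.4 / 100 = 0.6340
New interval (same dose) = 10.9 / 0.6340 = 17.19 h

17.2 h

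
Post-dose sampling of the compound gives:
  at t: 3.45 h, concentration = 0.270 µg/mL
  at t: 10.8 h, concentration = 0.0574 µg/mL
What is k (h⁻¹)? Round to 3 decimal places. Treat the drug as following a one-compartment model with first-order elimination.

0.211 h⁻¹

k = ln(C₁/C₂) / (t₂ − t₁) = ln(0.270/0.0574) / (10.8 − 3.45)
  = 1.548 / 7.350 = 0.2106 h⁻¹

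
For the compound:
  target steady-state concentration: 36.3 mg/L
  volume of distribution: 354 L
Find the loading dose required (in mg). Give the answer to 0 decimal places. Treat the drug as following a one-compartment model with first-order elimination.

12850 mg

LD = Css × Vd = 36.3 × 354 = 12850 mg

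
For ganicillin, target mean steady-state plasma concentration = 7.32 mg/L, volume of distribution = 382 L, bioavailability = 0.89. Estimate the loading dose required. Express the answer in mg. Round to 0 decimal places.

3142 mg

LD = Css × Vd / F = 7.32 × 382 / 0.89 = 3142 mg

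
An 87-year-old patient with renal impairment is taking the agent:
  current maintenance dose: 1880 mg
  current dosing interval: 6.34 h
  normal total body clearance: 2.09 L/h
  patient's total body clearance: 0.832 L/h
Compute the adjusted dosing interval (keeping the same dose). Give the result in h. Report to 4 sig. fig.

To keep the same average steady-state level, dosing rate must scale with clearance.
CL ratio = 0.832 / 2.09 = 0.3981
New interval (same dose) = 6.34 / 0.3981 = 15.93 h

15.93 h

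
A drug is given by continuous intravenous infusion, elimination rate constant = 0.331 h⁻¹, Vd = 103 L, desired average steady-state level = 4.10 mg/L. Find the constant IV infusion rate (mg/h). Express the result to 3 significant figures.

140 mg/h

CL = k × Vd = 0.3310 × 103 = 34.09 L/h
At steady state, infusion rate R₀ = Css × CL = 4.10 × 34.09 = 139.8 mg/h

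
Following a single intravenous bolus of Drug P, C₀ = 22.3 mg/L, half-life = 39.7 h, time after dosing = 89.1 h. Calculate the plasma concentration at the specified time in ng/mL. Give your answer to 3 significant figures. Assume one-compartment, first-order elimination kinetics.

4710 ng/mL

k = ln2 / t½ = 0.693147 / 39.7 = 0.01746 h⁻¹
C = C₀ · e^(−k·t) = 22.30 × e^(−0.01746 × 89.1)
  = 22.30 × 0.2110 = 4.705 mg/L
Convert: 4.705 mg/L × 1000 = 4705 ng/mL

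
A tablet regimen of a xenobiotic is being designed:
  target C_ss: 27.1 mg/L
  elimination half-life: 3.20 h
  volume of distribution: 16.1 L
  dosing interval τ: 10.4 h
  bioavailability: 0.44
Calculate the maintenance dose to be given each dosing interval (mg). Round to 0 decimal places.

k = ln2 / t½ = 0.693147 / 3.20 = 0.2166 h⁻¹
CL = k × Vd = 0.2166 × 16.1 = 3.487 L/h
At steady state, F × (Dose/τ) = Css × CL.
Dose = Css × CL × τ / F = 27.1 × 3.487 × 10.4 / 0.44 = 2234 mg

2234 mg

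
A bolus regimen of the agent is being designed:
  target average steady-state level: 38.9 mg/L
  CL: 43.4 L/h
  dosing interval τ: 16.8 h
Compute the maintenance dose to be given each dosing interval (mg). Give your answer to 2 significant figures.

At steady state, Dose/τ = Css × CL.
Dose = Css × CL × τ = 38.9 × 43.40 × 16.8 = 28360 mg

28000 mg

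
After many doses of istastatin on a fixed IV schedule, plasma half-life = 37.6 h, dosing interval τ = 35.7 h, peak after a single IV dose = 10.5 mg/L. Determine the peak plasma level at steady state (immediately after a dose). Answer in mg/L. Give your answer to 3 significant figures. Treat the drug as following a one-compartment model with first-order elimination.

21.8 mg/L

k = ln2 / t½ = 0.693147 / 37.6 = 0.01843 h⁻¹
e^(−kτ) = e^(−0.01843 × 35.7) = 0.5179
Accumulation ratio R = 1 / (1 − e^(−kτ)) = 1 / (1 − 0.5179) = 2.074
Steady-state peak = C₀ × R = 10.5 × 2.074 = 21.78 mg/L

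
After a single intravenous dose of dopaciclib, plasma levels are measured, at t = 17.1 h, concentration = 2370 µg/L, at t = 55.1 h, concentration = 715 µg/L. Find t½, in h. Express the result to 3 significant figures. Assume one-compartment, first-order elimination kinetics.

k = ln(C₁/C₂) / (t₂ − t₁) = ln(2370/715) / (55.1 − 17.1)
  = 1.198 / 38.00 = 0.03153 h⁻¹
t½ = ln2 / k = 0.693147 / 0.03153 = 21.98 h

22.0 h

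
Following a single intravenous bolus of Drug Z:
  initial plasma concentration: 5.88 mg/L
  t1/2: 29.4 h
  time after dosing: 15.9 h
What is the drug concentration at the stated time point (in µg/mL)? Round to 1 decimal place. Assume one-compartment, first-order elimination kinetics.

k = ln2 / t½ = 0.693147 / 29.4 = 0.02358 h⁻¹
C = C₀ · e^(−k·t) = 5.880 × e^(−0.02358 × 15.9)
  = 5.880 × 0.6873 = 4.041 mg/L
(4.041 mg/L = 4.041 µg/mL)

4.0 µg/mL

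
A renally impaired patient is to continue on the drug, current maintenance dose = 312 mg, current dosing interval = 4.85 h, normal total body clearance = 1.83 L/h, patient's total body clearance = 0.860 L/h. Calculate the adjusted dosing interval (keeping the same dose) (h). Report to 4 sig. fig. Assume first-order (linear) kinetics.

To keep the same average steady-state level, dosing rate must scale with clearance.
CL ratio = 0.860 / 1.83 = 0.4699
New interval (same dose) = 4.85 / 0.4699 = 10.32 h

10.32 h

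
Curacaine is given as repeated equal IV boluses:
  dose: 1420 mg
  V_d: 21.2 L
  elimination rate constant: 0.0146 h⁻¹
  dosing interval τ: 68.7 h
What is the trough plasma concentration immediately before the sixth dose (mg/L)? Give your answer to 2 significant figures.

C₀ per dose = Dose / Vd = 1420 / 21.2 = 66.98 mg/L
Fraction remaining after one interval: r = e^(−kτ) = e^(−0.01460 × 68.7) = 0.3668
Before dose 6, 5 doses have been given (aged 1τ, 2τ, 3τ, 4τ, 5τ).
C_trough = C₀ × (r + r² + … + r^5) = C₀ × r(1−r^5)/(1−r)
        = 66.98 × 0.3668 × (1 − 0.006640) / (1 − 0.3668) = 38.54 mg/L

39 mg/L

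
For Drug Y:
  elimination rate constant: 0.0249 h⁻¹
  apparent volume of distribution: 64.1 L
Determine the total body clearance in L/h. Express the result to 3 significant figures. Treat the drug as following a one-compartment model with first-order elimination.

CL = k × Vd = 0.0249 × 64.1 = 1.596 L/h

1.60 L/h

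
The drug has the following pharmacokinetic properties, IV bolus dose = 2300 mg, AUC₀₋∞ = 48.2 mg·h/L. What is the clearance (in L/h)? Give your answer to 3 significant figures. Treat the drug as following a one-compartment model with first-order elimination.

CL = Dose / AUC = 2300 / 48.2 = 47.72 L/h

47.7 L/h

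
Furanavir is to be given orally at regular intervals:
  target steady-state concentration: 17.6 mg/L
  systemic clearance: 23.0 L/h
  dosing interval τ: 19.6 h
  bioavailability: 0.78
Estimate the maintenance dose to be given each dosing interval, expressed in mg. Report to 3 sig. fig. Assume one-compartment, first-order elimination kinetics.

10200 mg

At steady state, F × (Dose/τ) = Css × CL.
Dose = Css × CL × τ / F = 17.6 × 23.00 × 19.6 / 0.78 = 10170 mg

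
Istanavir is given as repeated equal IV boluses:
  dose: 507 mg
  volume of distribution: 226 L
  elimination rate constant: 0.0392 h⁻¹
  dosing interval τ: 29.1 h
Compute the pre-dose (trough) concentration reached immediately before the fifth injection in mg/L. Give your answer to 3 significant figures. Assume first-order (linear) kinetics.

C₀ per dose = Dose / Vd = 507 / 226 = 2.243 mg/L
Fraction remaining after one interval: r = e^(−kτ) = e^(−0.03920 × 29.1) = 0.3196
Before dose 5, 4 doses have been given (aged 1τ, 2τ, 3τ, 4τ).
C_trough = C₀ × (r + r² + … + r^4) = C₀ × r(1−r^4)/(1−r)
        = 2.243 × 0.3196 × (1 − 0.01043) / (1 − 0.3196) = 1.043 mg/L

1.04 mg/L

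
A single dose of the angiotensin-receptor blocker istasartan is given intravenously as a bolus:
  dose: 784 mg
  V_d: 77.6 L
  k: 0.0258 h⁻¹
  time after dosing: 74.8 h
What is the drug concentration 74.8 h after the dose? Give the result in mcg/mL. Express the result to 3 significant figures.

1.47 mcg/mL

C₀ = Dose / Vd = 784.0 / 77.6 = 10.10 mg/L
C = C₀ · e^(−k·t) = 10.10 × e^(−0.02580 × 74.8)
  = 10.10 × 0.1452 = 1.467 mg/L
(1.467 mg/L = 1.467 mcg/mL)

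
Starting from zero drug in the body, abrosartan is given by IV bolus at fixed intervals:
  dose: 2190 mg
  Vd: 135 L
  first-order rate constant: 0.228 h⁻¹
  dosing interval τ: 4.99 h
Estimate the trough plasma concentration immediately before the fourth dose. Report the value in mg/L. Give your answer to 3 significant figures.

C₀ per dose = Dose / Vd = 2190 / 135 = 16.22 mg/L
Fraction remaining after one interval: r = e^(−kτ) = e^(−0.2280 × 4.99) = 0.3205
Before dose 4, 3 doses have been given (aged 1τ, 2τ, 3τ).
C_trough = C₀ × (r + r² + … + r^3) = C₀ × r(1−r^3)/(1−r)
        = 16.22 × 0.3205 × (1 − 0.03292) / (1 − 0.3205) = 7.399 mg/L

7.40 mg/L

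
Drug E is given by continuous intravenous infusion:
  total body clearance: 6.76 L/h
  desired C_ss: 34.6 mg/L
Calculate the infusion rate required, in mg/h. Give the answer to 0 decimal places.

234 mg/h

At steady state, infusion rate R₀ = Css × CL = 34.6 × 6.760 = 233.9 mg/h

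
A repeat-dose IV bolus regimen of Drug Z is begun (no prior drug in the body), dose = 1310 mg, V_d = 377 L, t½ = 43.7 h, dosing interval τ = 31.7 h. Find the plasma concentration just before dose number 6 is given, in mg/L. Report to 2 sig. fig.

C₀ per dose = Dose / Vd = 1310 / 377 = 3.475 mg/L
k = ln2 / t½ = 0.693147 / 43.7 = 0.01586 h⁻¹
Fraction remaining after one interval: r = e^(−kτ) = e^(−0.01586 × 31.7) = 0.6049
Before dose 6, 5 doses have been given (aged 1τ, 2τ, 3τ, 4τ, 5τ).
C_trough = C₀ × (r + r² + … + r^5) = C₀ × r(1−r^5)/(1−r)
        = 3.475 × 0.6049 × (1 − 0.08099) / (1 − 0.6049) = 4.889 mg/L

4.9 mg/L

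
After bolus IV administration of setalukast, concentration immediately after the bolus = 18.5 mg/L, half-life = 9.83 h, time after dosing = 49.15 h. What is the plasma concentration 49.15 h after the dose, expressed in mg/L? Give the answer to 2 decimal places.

0.58 mg/L

k = ln2 / t½ = 0.693147 / 9.83 = 0.07051 h⁻¹
t / t½ = 49.15 / 9.83 = 5 half-lives
C = C₀ × (1/2)^5 = 18.50 × 0.03125 = 0.5781 mg/L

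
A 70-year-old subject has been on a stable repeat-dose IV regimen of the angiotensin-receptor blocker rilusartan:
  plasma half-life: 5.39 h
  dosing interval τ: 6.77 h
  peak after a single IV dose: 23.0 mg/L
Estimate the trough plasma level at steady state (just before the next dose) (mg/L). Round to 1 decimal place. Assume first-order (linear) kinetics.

k = ln2 / t½ = 0.693147 / 5.39 = 0.1286 h⁻¹
e^(−kτ) = e^(−0.1286 × 6.77) = 0.4187
Accumulation ratio R = 1 / (1 − e^(−kτ)) = 1 / (1 − 0.4187) = 1.720
Steady-state trough = C₀ × R × e^(−kτ) = 23.0 × 1.720 × 0.4187 = 16.56 mg/L

16.6 mg/L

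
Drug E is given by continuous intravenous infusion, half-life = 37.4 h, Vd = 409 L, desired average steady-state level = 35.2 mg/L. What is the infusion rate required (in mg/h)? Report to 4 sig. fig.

k = ln2 / t½ = 0.693147 / 37.4 = 0.01853 h⁻¹
CL = k × Vd = 0.01853 × 409 = 7.579 L/h
At steady state, infusion rate R₀ = Css × CL = 35.2 × 7.579 = 266.8 mg/h

266.8 mg/h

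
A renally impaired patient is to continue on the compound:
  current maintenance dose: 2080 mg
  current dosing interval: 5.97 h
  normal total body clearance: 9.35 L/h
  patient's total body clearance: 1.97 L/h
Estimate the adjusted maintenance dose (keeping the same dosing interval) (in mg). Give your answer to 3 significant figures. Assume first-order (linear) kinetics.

438 mg

To keep the same average steady-state level, dosing rate must scale with clearance.
CL ratio = 1.97 / 9.35 = 0.2107
New dose (same interval) = 2080 × 0.2107 = 438.3 mg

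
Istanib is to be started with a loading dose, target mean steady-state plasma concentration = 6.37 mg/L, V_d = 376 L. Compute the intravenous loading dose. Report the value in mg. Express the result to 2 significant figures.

LD = Css × Vd = 6.37 × 376 = 2395 mg

2400 mg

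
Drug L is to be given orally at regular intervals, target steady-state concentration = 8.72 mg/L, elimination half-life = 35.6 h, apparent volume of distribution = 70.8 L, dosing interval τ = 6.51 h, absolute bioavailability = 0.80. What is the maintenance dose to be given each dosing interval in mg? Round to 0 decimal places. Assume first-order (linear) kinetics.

98 mg

k = ln2 / t½ = 0.693147 / 35.6 = 0.01947 h⁻¹
CL = k × Vd = 0.01947 × 70.8 = 1.378 L/h
At steady state, F × (Dose/τ) = Css × CL.
Dose = Css × CL × τ / F = 8.72 × 1.378 × 6.51 / 0.80 = 97.78 mg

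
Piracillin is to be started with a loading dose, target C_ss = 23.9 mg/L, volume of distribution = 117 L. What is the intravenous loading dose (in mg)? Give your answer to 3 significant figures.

2800 mg

LD = Css × Vd = 23.9 × 117 = 2796 mg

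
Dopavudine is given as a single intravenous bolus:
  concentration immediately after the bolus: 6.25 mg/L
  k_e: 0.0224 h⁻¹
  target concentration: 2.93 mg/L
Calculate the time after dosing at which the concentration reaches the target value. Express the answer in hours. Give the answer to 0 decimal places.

34 h

t = ln(C₀ / C) / k = ln(6.250 / 2.93) / 0.02240
  = ln(2.133) / 0.02240 = 0.7575 / 0.02240 = 33.82 h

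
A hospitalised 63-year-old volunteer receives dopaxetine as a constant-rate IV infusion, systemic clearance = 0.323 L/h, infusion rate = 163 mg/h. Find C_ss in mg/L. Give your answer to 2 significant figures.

500 mg/L

At steady state Css = R₀ / CL = 163 / 0.3230 = 504.6 mg/L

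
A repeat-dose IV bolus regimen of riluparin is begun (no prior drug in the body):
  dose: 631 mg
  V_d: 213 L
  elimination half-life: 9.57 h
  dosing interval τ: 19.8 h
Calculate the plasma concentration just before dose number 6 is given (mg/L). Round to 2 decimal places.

C₀ per dose = Dose / Vd = 631 / 213 = 2.962 mg/L
k = ln2 / t½ = 0.693147 / 9.57 = 0.07243 h⁻¹
Fraction remaining after one interval: r = e^(−kτ) = e^(−0.07243 × 19.8) = 0.2383
Before dose 6, 5 doses have been given (aged 1τ, 2τ, 3τ, 4τ, 5τ).
C_trough = C₀ × (r + r² + … + r^5) = C₀ × r(1−r^5)/(1−r)
        = 2.962 × 0.2383 × (1 − 0.0007685) / (1 − 0.2383) = 0.9260 mg/L

0.93 mg/L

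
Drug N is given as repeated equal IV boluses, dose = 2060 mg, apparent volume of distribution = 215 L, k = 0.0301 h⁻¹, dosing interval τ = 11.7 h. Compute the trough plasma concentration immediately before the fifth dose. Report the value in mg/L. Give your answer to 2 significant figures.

17 mg/L

C₀ per dose = Dose / Vd = 2060 / 215 = 9.581 mg/L
Fraction remaining after one interval: r = e^(−kτ) = e^(−0.03010 × 11.7) = 0.7032
Before dose 5, 4 doses have been given (aged 1τ, 2τ, 3τ, 4τ).
C_trough = C₀ × (r + r² + … + r^4) = C₀ × r(1−r^4)/(1−r)
        = 9.581 × 0.7032 × (1 − 0.2445) / (1 − 0.7032) = 17.15 mg/L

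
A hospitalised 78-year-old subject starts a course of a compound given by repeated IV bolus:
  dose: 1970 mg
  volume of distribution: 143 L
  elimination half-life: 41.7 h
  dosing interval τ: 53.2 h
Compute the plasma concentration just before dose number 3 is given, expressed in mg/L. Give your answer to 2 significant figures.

C₀ per dose = Dose / Vd = 1970 / 143 = 13.78 mg/L
k = ln2 / t½ = 0.693147 / 41.7 = 0.01662 h⁻¹
Fraction remaining after one interval: r = e^(−kτ) = e^(−0.01662 × 53.2) = 0.4131
Before dose 3, 2 doses have been given (aged 1τ, 2τ).
C_trough = C₀ × (r + r²) = 13.78 × (0.4131 + 0.1707) = 8.045 mg/L

8.0 mg/L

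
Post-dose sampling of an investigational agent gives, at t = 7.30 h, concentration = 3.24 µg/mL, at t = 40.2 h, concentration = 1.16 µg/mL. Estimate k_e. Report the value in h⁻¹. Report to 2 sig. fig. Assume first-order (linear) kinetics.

k = ln(C₁/C₂) / (t₂ − t₁) = ln(3.24/1.16) / (40.2 − 7.30)
  = 1.027 / 32.90 = 0.03122 h⁻¹

0.031 h⁻¹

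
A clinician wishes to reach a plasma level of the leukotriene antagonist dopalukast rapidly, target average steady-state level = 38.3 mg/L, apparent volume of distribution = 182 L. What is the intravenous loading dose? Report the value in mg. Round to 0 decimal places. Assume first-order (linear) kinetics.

LD = Css × Vd = 38.3 × 182 = 6971 mg

6971 mg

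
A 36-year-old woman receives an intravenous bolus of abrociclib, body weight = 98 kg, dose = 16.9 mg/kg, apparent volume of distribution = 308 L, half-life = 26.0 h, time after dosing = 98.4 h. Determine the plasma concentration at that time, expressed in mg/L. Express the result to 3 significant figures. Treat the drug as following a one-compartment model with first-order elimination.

0.390 mg/L

Total dose = 16.9 × 98 = 1656 mg
C₀ = Dose / Vd = 1656 / 308 = 5.377 mg/L
k = ln2 / t½ = 0.693147 / 26.0 = 0.02666 h⁻¹
C = C₀ · e^(−k·t) = 5.377 × e^(−0.02666 × 98.4)
  = 5.377 × 0.07256 = 0.3902 mg/L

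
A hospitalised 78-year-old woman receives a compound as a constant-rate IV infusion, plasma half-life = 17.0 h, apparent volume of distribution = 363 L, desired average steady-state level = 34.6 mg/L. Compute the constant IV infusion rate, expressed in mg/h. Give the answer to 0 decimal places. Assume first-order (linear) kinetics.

512 mg/h

k = ln2 / t½ = 0.693147 / 17.0 = 0.04077 h⁻¹
CL = k × Vd = 0.04077 × 363 = 14.80 L/h
At steady state, infusion rate R₀ = Css × CL = 34.6 × 14.80 = 512.1 mg/h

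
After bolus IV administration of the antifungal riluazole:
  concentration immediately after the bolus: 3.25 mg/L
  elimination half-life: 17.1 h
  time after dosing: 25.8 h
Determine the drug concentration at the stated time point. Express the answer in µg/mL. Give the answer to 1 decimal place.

1.1 µg/mL

k = ln2 / t½ = 0.693147 / 17.1 = 0.04053 h⁻¹
C = C₀ · e^(−k·t) = 3.250 × e^(−0.04053 × 25.8)
  = 3.250 × 0.3515 = 1.142 mg/L
(1.142 mg/L = 1.142 µg/mL)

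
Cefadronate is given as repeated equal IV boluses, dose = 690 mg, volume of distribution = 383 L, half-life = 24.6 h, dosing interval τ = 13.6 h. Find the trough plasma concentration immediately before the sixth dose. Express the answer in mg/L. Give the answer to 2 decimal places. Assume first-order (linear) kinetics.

3.29 mg/L

C₀ per dose = Dose / Vd = 690 / 383 = 1.802 mg/L
k = ln2 / t½ = 0.693147 / 24.6 = 0.02818 h⁻¹
Fraction remaining after one interval: r = e^(−kτ) = e^(−0.02818 × 13.6) = 0.6816
Before dose 6, 5 doses have been given (aged 1τ, 2τ, 3τ, 4τ, 5τ).
C_trough = C₀ × (r + r² + … + r^5) = C₀ × r(1−r^5)/(1−r)
        = 1.802 × 0.6816 × (1 − 0.1471) / (1 − 0.6816) = 3.290 mg/L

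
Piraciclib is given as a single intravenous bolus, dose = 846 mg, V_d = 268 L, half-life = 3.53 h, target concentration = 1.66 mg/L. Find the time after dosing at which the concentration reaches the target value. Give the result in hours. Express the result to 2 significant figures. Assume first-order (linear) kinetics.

3.3 h

C₀ = Dose / Vd = 846.0 / 268 = 3.157 mg/L
k = ln2 / t½ = 0.693147 / 3.53 = 0.1964 h⁻¹
t = ln(C₀ / C) / k = ln(3.157 / 1.66) / 0.1964
  = ln(1.902) / 0.1964 = 0.6429 / 0.1964 = 3.273 h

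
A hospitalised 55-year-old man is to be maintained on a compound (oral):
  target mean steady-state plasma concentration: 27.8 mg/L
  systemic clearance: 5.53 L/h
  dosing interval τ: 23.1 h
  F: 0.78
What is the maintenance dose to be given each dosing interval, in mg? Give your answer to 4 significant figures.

4553 mg

At steady state, F × (Dose/τ) = Css × CL.
Dose = Css × CL × τ / F = 27.8 × 5.530 × 23.1 / 0.78 = 4553 mg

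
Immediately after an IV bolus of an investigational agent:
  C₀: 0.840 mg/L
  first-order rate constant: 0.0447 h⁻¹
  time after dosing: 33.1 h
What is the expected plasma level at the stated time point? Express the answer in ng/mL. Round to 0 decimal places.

191 ng/mL

C = C₀ · e^(−k·t) = 0.8400 × e^(−0.04470 × 33.1)
  = 0.8400 × 0.2277 = 0.1913 mg/L
Convert: 0.1913 mg/L × 1000 = 191.3 ng/mL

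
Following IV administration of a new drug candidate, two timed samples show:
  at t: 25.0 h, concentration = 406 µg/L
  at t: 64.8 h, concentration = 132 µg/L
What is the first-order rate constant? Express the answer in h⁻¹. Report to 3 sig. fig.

k = ln(C₁/C₂) / (t₂ − t₁) = ln(406/132) / (64.8 − 25.0)
  = 1.124 / 39.80 = 0.02824 h⁻¹

0.0282 h⁻¹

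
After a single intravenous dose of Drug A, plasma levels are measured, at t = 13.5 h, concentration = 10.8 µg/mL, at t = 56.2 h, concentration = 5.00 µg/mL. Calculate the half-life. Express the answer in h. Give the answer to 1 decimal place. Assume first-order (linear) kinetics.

k = ln(C₁/C₂) / (t₂ − t₁) = ln(10.8/5.00) / (56.2 − 13.5)
  = 0.7701 / 42.70 = 0.01804 h⁻¹
t½ = ln2 / k = 0.693147 / 0.01804 = 38.42 h

38.4 h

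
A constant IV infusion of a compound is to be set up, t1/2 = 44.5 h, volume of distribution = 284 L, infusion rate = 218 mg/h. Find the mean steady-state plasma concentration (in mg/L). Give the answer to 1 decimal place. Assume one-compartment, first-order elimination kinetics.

k = ln2 / t½ = 0.693147 / 44.5 = 0.01558 h⁻¹
CL = k × Vd = 0.01558 × 284 = 4.425 L/h
At steady state Css = R₀ / CL = 218 / 4.425 = 49.27 mg/L

49.3 mg/L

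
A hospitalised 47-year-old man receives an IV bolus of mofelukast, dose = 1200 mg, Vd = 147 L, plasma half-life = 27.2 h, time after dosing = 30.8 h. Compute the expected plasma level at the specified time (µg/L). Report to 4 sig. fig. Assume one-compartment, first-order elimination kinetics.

C₀ = Dose / Vd = 1200 / 147 = 8.163 mg/L
k = ln2 / t½ = 0.693147 / 27.2 = 0.02548 h⁻¹
C = C₀ · e^(−k·t) = 8.163 × e^(−0.02548 × 30.8)
  = 8.163 × 0.4562 = 3.724 mg/L
Convert: 3.724 mg/L × 1000 = 3724 µg/L

3724 µg/L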